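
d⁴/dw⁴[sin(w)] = sin(w)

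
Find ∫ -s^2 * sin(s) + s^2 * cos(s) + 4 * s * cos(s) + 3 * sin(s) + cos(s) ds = sqrt(2)*((s + 1)^2 - 2)*sin(s + pi/4) + C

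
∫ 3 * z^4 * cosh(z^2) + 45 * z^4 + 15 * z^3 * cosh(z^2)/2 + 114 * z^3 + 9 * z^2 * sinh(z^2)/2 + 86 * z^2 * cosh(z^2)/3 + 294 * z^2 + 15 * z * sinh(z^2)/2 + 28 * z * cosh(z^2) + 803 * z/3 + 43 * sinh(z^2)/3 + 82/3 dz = (6*z + 7)*(3*z^2 + 4*z + 24)*(6*z^2 + 4*z + sinh(z^2) - 2)/12 + C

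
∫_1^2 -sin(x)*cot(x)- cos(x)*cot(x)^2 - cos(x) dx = -cos(1)*cot(1) + cos(2)*cot(2)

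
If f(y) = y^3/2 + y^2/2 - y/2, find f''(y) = 3*y + 1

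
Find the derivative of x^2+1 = 2*x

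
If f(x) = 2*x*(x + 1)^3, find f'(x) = 8*x^3 + 18*x^2 + 12*x + 2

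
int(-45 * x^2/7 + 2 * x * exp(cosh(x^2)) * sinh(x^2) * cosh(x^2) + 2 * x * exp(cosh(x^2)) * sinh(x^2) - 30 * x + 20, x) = -15*x^3/7 - 15*x^2 + 20*x + exp(cosh(x^2))*cosh(x^2) + C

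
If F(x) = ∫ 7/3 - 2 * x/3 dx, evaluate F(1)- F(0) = 2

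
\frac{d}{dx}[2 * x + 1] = 2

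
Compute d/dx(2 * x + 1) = 2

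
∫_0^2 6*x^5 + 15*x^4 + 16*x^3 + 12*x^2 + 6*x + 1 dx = 270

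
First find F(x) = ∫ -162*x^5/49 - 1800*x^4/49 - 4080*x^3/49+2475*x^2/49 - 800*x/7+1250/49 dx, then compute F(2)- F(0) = -4524/7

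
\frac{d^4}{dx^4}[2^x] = 2^x*log(2)^4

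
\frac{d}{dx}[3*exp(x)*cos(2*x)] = 3*(-2*sin(2*x) + cos(2*x))*exp(x)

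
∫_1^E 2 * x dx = -1 + exp(2)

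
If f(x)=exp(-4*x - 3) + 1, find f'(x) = -4*exp(-4*x - 3)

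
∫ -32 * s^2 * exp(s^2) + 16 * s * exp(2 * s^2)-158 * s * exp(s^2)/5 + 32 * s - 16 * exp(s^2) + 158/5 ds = -2*s/5 + 4*(2*s - exp(s^2) + 2)^2 + exp(s^2)/5 + C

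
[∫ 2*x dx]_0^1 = 1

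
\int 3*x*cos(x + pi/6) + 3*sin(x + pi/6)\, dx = 3*x*sin(x + pi/6) + C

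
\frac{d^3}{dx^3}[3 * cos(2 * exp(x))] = 6*(4*exp(2*x)*sin(2*exp(x)) - 6*exp(x)*cos(2*exp(x)) - sin(2*exp(x)))*exp(x)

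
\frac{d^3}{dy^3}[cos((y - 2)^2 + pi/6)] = 8*y^3*sin(y^2 - 4*y + pi/6 + 4) - 48*y^2*sin(y^2 - 4*y + pi/6 + 4) + 96*y*sin(y^2 - 4*y + pi/6 + 4) - 12*y*cos(y^2 - 4*y + pi/6 + 4) - 64*sin(y^2 - 4*y + pi/6 + 4) + 24*cos(y^2 - 4*y + pi/6 + 4)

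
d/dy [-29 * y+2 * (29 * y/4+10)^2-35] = 841*y/4 + 261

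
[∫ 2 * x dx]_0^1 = 1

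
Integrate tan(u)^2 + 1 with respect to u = tan(u) + C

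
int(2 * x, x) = x^2 + C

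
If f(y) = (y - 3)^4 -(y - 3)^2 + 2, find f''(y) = 12*y^2 - 72*y + 106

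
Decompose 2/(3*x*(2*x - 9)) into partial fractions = 4/(27*(2*x - 9)) - 2/(27*x)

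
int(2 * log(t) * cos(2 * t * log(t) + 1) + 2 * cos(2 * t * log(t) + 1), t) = sin(2*t*log(t) + 1) + C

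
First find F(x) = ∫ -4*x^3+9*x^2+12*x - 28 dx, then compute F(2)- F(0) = -24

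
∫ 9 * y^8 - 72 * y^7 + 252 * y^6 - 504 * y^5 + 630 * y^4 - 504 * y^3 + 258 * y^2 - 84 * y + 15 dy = y^9 - 9*y^8 + 36*y^7 - 84*y^6 + 126*y^5 - 126*y^4 + 86*y^3 - 42*y^2 + 15*y + C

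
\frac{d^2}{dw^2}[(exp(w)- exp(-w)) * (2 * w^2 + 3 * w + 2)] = (2*w^2*exp(2*w) - 2*w^2 + 11*w*exp(2*w) + 5*w + 12*exp(2*w))*exp(-w)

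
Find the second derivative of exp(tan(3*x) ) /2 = 9*(tan(3*x) + 1)^2*exp(tan(3*x))/(2*cos(3*x)^2)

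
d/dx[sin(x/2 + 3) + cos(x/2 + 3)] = sqrt(2)*cos(x/2 + pi/4 + 3)/2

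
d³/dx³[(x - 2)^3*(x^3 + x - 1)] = 120*x^3 - 360*x^2 + 312*x - 90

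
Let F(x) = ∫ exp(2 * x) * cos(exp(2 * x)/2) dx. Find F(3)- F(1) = -sin(exp(2)/2) + sin(exp(6)/2)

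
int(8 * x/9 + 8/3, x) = 4*x^2/9 + 8*x/3 + C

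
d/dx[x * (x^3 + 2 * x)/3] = 4*x^3/3 + 4*x/3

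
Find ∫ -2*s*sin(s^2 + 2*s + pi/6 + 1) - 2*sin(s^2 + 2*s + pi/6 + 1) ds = cos((s + 1)^2 + pi/6) + C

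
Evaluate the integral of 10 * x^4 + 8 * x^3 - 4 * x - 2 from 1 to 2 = 84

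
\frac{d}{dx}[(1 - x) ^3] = -3*x^2 + 6*x - 3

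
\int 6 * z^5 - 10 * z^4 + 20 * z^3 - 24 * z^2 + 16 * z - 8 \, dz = z^6 - 2*z^5 + 5*z^4 - 8*z^3 + 8*z^2 - 8*z + C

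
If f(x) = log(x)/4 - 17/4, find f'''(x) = 1/(2*x^3)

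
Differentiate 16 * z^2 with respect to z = 32*z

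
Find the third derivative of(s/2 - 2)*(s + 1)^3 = 12*s - 3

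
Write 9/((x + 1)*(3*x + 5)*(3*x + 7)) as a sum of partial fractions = 27/(8*(3*x + 7)) - 27/(4*(3*x + 5)) + 9/(8*(x + 1))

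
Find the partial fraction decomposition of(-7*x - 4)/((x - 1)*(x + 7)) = -45/(8*(x + 7)) - 11/(8*(x - 1))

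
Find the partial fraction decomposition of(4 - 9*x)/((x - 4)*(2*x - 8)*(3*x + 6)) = 11/(108*(x + 2)) - 11/(108*(x - 4)) - 8/(9*(x - 4)^2)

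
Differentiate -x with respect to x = -1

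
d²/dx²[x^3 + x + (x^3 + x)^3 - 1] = 72*x^7 + 126*x^5 + 60*x^3 + 12*x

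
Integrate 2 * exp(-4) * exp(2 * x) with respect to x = exp(2*x - 4) + C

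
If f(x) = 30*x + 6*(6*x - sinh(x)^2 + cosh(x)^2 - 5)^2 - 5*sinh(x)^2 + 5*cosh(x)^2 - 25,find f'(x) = 432*x - 258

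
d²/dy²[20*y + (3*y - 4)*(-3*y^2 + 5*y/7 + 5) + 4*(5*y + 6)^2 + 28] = 1598/7 - 54*y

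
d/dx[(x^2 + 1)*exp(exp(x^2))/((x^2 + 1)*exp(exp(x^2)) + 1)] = (2*x^3*exp(x^2 + exp(x^2)) + 2*x*exp(x^2 + exp(x^2)) + 2*x*exp(exp(x^2)))/(x^4*exp(2*exp(x^2)) + 2*x^2*exp(2*exp(x^2)) + 2*x^2*exp(exp(x^2)) + exp(2*exp(x^2)) + 2*exp(exp(x^2)) + 1)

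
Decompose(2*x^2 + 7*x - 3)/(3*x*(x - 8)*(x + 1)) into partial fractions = -8/(27*(x + 1)) + 181/(216*(x - 8)) + 1/(8*x)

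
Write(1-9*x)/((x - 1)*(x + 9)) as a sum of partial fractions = -41/(5*(x + 9)) - 4/(5*(x - 1))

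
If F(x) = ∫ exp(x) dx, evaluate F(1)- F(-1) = E - exp(-1)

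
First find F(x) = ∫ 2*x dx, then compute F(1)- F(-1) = 0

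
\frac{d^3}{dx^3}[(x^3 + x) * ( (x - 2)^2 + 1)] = 60*x^2 - 96*x + 36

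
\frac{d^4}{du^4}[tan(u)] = 24*tan(u)^5 + 40*tan(u)^3 + 16*tan(u)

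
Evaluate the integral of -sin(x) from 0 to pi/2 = -1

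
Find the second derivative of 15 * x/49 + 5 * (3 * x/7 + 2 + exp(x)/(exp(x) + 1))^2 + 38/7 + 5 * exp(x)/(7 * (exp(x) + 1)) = (-210*x*exp(3*x) + 210*x*exp(x) + 90*exp(4*x) - 725*exp(3*x) + 2360*exp(2*x) + 1795*exp(x) + 90)/(49*exp(4*x) + 196*exp(3*x) + 294*exp(2*x) + 196*exp(x) + 49)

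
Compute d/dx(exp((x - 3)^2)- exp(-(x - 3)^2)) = (2*x*exp(2*x^2 - 12*x + 18) + 2*x - 6*exp(2*x^2 - 12*x + 18) - 6)*exp(-x^2 + 6*x - 9)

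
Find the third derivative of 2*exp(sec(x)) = 2*(-1 - 3/cos(x) + 5/cos(x)^2 + 6/cos(x)^3 + cos(x)^(-4))*exp(1/cos(x))*sin(x)/cos(x)^2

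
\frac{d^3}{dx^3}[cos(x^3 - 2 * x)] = 27*x^6*sin(x^3 - 2*x) - 54*x^4*sin(x^3 - 2*x) - 54*x^3*cos(x^3 - 2*x) + 36*x^2*sin(x^3 - 2*x) + 36*x*cos(x^3 - 2*x) - 14*sin(x^3 - 2*x)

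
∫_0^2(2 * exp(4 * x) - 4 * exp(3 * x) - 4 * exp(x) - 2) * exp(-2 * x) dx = -4 + (-2 - exp(-2) + exp(2))^2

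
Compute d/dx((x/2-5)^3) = 3*x^2/8 - 15*x/2 + 75/2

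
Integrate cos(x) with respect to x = sin(x) + C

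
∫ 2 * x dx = x^2 + C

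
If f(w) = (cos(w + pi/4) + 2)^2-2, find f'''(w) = 4*sin(w + pi/4) + 4*cos(2*w)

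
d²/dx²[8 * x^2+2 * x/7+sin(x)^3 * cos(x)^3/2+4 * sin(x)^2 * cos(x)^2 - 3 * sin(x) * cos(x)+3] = 15*(1 - cos(2*x))^2*sin(2*x)/8 + 16*(1 - cos(2*x))^2 + 3*(cos(2*x) + 1)^2*sin(2*x)/8 + 3*sin(2*x) + 3*sin(4*x)/2 + 32*cos(2*x) - 8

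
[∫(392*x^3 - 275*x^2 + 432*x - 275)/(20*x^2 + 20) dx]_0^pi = -111*pi/4 - 5 + log(1 + pi^2) + (5 + 7*pi)^2/5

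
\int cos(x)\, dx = sin(x) + C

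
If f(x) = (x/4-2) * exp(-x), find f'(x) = (9 - x)*exp(-x)/4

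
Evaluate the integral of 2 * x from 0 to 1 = 1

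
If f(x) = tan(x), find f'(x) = cos(x)^(-2)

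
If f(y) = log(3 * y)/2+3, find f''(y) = -1/(2*y^2)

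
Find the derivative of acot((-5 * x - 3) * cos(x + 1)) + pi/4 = (-5*x*sin(x + 1) - 3*sin(x + 1) + 5*cos(x + 1))/(25*x^2*cos(x + 1)^2 + 30*x*cos(x + 1)^2 + 9*cos(x + 1)^2 + 1)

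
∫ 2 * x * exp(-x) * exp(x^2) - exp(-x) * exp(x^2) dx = exp(x*(x - 1)) + C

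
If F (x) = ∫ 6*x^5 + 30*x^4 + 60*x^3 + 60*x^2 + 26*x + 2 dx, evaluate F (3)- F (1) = 4008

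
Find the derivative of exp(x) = exp(x)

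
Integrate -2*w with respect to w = -w^2 + C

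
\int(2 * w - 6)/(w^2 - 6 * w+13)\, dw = log((w - 3)^2 + 4) + C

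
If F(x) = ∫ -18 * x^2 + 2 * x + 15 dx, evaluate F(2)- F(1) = -24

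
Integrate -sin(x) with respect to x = cos(x) + C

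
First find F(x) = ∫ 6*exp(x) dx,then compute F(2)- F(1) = -6*E + 6*exp(2)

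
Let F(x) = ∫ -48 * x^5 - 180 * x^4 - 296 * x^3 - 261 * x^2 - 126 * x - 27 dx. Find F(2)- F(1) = -3555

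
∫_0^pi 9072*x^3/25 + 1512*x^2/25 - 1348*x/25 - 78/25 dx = -18*pi^2 - 2*pi - 7/25 + 7*(-1/5 + 2*pi/5 + 18*pi^2/5)^2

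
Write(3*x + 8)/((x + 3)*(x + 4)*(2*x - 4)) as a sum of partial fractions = -1/(3*(x + 4)) + 1/(10*(x + 3)) + 7/(30*(x - 2))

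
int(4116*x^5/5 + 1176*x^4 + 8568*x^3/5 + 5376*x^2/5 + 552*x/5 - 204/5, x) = 686*x^6/5 + 1176*x^5/5 + 2142*x^4/5 + 1792*x^3/5 + 276*x^2/5 - 204*x/5 + C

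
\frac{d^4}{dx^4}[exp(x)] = exp(x)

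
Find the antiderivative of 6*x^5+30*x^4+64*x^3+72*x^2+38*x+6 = x^6 + 6*x^5 + 16*x^4 + 24*x^3 + 19*x^2 + 6*x + C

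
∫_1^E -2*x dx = 1 - exp(2)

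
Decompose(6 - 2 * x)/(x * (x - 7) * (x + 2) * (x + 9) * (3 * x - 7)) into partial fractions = -27/(10829*(3*x - 7)) + 1/(1428*(x + 9)) - 5/(819*(x + 2)) - 1/(1764*(x - 7)) + 1/(147*x)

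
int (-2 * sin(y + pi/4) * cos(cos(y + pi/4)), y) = 2*sin(cos(y + pi/4)) + C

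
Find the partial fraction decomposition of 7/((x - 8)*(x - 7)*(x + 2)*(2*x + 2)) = -7/(180*(x + 2)) + 7/(144*(x + 1)) - 7/(144*(x - 7)) + 7/(180*(x - 8))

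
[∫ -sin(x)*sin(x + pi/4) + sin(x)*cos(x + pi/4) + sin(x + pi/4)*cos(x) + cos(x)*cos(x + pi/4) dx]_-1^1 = sqrt(2)*sin(2)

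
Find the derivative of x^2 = 2*x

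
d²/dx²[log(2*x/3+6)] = -1/(x^2 + 18*x + 81)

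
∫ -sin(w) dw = cos(w) + C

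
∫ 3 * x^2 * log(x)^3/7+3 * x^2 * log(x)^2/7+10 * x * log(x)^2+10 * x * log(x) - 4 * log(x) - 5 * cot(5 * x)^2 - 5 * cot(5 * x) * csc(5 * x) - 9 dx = x^3*log(x)^3/7 + 5*x^2*log(x)^2 - 4*x*log(x) + cot(5*x) + csc(5*x) + C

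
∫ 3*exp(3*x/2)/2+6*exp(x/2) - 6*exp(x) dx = (exp(x/2) - 2)^3 + C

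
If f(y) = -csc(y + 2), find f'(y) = cot(y + 2)*csc(y + 2)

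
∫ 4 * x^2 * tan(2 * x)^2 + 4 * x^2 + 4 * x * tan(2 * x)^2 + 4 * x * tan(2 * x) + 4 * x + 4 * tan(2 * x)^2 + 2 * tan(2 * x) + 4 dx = 2*(x^2 + x + 1)*tan(2*x) + C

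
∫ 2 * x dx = x^2 + C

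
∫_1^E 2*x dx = -1 + exp(2)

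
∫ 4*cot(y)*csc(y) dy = -4/sin(y) + C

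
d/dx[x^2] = 2*x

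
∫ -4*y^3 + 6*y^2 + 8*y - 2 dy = -y^4 + 2*y^3 + 4*y^2 - 2*y + C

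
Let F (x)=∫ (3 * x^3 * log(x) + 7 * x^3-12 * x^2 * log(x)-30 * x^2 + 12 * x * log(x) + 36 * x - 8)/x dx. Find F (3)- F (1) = log(3) + 4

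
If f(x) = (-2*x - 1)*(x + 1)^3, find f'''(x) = -48*x - 42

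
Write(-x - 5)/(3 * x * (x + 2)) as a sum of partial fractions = 1/(2*(x + 2)) - 5/(6*x)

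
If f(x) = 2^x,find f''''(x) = 2^x*log(2)^4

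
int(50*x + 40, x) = 25*x^2 + 40*x + C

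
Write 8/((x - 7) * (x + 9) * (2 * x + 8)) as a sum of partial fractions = 1/(20*(x + 9)) - 4/(55*(x + 4)) + 1/(44*(x - 7))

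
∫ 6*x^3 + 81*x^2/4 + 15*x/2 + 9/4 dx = 3*x^4/2 + 27*x^3/4 + 15*x^2/4 + 9*x/4 + C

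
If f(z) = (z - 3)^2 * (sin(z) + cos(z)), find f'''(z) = z^2*sin(z) - z^2*cos(z) - 12*z*sin(z) + 21*sin(z) + 15*cos(z)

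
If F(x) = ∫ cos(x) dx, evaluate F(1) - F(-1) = 2*sin(1)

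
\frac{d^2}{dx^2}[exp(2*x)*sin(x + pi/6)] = (3*sin(x + pi/6) + 4*cos(x + pi/6))*exp(2*x)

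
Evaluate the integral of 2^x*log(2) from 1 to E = -2 + 2^E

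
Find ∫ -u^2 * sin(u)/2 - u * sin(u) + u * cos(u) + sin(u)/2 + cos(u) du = ((u + 1)^2/2 - 1)*cos(u) + C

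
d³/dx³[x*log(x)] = -1/x^2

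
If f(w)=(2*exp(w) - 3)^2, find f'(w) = 8*exp(2*w) - 12*exp(w)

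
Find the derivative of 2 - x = -1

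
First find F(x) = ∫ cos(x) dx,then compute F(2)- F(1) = -sin(1) + sin(2)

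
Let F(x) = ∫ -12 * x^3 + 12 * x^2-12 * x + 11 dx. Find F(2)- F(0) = -18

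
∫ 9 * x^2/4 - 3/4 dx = 3*x^3/4 - 3*x/4 + C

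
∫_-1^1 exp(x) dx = E - exp(-1)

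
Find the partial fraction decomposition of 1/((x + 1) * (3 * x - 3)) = -1/(6*(x + 1)) + 1/(6*(x - 1))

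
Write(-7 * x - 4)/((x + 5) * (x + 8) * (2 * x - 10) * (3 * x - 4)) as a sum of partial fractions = 45/(1463*(3*x - 4)) - 1/(42*(x + 8)) + 31/(1140*(x + 5)) - 3/(220*(x - 5))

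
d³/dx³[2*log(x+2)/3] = 4/(3*x^3 + 18*x^2 + 36*x + 24)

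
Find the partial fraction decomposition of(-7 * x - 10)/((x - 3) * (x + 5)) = -25/(8*(x + 5)) - 31/(8*(x - 3))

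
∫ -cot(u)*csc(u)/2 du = csc(u)/2 + C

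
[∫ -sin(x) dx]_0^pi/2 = -1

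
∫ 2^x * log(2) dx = 2^x + C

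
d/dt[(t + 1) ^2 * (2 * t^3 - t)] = 10*t^4 + 16*t^3 + 3*t^2 - 4*t - 1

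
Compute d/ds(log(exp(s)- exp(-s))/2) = (exp(2*s) + 1)/(2*exp(2*s) - 2)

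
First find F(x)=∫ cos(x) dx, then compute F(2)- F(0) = sin(2)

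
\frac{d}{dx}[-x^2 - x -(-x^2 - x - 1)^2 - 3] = -4*x^3 - 6*x^2 - 8*x - 3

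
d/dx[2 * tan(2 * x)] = 4/cos(2*x)^2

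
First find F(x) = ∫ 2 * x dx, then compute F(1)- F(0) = 1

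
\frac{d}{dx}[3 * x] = 3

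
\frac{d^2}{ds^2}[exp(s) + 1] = exp(s)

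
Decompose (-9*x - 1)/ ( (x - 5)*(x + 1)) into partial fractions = -4/(3*(x + 1)) - 23/(3*(x - 5))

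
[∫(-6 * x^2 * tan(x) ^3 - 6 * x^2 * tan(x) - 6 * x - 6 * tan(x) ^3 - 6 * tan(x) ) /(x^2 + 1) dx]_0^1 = -3*tan(1)^2 - 3*log(2)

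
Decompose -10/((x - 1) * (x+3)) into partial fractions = 5/(2*(x + 3)) - 5/(2*(x - 1))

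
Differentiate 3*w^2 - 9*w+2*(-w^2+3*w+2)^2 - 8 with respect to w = 8*w^3 - 36*w^2 + 26*w + 15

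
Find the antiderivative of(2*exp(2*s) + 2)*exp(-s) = 4*sinh(s) + C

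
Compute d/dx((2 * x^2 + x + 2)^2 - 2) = 16*x^3 + 12*x^2 + 18*x + 4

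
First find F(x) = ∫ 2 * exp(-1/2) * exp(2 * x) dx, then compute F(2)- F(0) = -exp(-1/2) + exp(7/2)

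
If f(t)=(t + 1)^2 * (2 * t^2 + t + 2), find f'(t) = 8*t^3 + 15*t^2 + 12*t + 5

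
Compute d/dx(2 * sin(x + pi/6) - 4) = 2*cos(x + pi/6)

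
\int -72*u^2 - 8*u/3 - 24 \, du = -24*u^3 - 4*u^2/3 - 24*u + C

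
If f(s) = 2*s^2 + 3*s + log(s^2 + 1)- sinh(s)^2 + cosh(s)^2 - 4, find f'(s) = (4*s^3 + 3*s^2 + 6*s + 3)/(s^2 + 1)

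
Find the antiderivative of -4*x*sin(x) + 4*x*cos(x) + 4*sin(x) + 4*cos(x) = 4*sqrt(2)*x*sin(x + pi/4) + C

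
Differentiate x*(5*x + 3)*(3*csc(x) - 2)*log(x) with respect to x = -15*x^2*log(x)*cot(x)*csc(x) - 9*x*log(x)*cot(x)*csc(x) + 30*x*log(x)*csc(x) - 20*x*log(x) + 15*x*csc(x) - 10*x + 9*log(x)*csc(x) - 6*log(x) + 9*csc(x) - 6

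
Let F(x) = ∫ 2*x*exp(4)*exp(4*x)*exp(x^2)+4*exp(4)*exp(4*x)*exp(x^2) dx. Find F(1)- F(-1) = -E + exp(9)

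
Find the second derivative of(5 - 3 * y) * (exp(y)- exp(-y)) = (-3*y*exp(2*y) + 3*y - exp(2*y) - 11)*exp(-y)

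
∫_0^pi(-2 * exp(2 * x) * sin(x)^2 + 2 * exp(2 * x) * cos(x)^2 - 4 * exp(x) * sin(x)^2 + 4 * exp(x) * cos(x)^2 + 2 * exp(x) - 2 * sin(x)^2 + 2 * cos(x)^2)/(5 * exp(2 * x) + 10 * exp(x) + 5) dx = -1/5 + 2*exp(pi)/(5*(1 + exp(pi)))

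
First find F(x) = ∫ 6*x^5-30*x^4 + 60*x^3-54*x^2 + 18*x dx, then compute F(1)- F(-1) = -48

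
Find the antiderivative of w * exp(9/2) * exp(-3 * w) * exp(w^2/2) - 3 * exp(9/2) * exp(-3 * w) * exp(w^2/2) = exp((w - 3)^2/2) + C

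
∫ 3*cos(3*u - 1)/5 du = sin(3*u - 1)/5 + C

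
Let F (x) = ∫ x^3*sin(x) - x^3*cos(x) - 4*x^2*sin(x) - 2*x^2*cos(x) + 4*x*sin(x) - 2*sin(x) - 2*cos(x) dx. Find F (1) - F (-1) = -6*cos(1) + 2*sin(1)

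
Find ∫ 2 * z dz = z^2 + C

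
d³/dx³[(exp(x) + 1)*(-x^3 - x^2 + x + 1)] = -x^3*exp(x) - 10*x^2*exp(x) - 23*x*exp(x) - 8*exp(x) - 6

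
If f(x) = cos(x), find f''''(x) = cos(x)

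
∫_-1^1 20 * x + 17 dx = 34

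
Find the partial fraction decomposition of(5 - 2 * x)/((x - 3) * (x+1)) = -7/(4*(x + 1)) - 1/(4*(x - 3))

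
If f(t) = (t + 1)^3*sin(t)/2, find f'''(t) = -t^3*cos(t)/2 - 9*t^2*sin(t)/2 - 3*t^2*cos(t)/2 - 9*t*sin(t) + 15*t*cos(t)/2 - 3*sin(t)/2 + 17*cos(t)/2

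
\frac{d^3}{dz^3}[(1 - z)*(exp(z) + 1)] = -z*exp(z) - 2*exp(z)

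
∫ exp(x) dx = exp(x) + C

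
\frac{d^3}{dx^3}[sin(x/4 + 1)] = -cos(x/4 + 1)/64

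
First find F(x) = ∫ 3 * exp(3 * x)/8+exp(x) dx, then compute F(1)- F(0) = -9/8 + exp(3)/8 + E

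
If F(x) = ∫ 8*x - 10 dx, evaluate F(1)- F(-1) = -20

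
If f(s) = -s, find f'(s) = -1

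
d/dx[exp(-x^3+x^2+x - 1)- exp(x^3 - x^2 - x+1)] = (-3*x^2*exp(2*x^3 - 2*x^2 - 2*x + 2) - 3*x^2 + 2*x*exp(2*x^3 - 2*x^2 - 2*x + 2) + 2*x + exp(2*x^3 - 2*x^2 - 2*x + 2) + 1)*exp(-x^3 + x^2 + x - 1)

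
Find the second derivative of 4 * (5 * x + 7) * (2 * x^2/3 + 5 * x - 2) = 80*x + 712/3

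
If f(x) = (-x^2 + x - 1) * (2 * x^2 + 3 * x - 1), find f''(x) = -24*x^2 - 6*x + 4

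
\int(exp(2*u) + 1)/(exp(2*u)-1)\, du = log(sinh(u)) + C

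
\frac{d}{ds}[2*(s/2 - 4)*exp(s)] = s*exp(s) - 7*exp(s)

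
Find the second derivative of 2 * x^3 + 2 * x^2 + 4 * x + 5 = 12*x + 4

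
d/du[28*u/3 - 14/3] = 28/3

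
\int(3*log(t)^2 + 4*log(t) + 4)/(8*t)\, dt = (log(t)^2 + 2*log(t) + 4)*log(t)/8 + C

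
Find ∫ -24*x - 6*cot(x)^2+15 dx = -12*x^2 + 21*x + 6*cot(x) + C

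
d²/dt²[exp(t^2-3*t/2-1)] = (16*t^2 - 24*t + 17)*exp(t^2 - 3*t/2 - 1)/4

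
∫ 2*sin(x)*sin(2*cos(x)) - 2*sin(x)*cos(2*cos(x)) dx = sqrt(2)*sin(2*cos(x) + pi/4) + C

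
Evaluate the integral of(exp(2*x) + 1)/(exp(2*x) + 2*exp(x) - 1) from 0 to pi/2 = -log(2) + log(-exp(-pi/2) + 2 + exp(pi/2))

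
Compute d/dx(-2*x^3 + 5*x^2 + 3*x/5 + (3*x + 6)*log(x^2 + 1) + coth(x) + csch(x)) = (-30*x^4 + 50*x^3 + 15*x^2*log(x^2 + 1) + 3*x^2 - 5*x^2*cosh(x)/sinh(x)^2 - 5*x^2/sinh(x)^2 + 110*x + 15*log(x^2 + 1) + 3 - 5*cosh(x)/sinh(x)^2 - 5/sinh(x)^2)/(5*(x^2 + 1))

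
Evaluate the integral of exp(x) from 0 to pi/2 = -1 + exp(pi/2)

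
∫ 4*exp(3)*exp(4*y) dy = exp(4*y + 3) + C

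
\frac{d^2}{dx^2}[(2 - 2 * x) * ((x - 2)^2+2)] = 20 - 12*x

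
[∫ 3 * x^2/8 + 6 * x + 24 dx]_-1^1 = 193/4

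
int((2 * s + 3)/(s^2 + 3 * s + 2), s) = log(-3*s^2 - 9*s - 6) + C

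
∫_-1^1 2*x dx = 0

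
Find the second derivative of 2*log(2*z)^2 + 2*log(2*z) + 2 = (-4*log(z) - 4*log(2) + 2)/z^2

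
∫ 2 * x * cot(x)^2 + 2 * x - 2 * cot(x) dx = -2*x*cot(x) + C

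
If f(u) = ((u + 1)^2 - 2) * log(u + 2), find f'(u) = (2*u^2*log(u + 2) + u^2 + 6*u*log(u + 2) + 2*u + 4*log(u + 2) - 1)/(u + 2)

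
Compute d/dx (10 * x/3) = 10/3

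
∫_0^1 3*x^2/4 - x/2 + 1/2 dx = 1/2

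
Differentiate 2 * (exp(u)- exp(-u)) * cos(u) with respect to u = 2*sqrt(2)*(exp(2*u)*cos(u + pi/4) + sin(u + pi/4))*exp(-u)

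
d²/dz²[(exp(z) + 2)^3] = 9*exp(3*z) + 24*exp(2*z) + 12*exp(z)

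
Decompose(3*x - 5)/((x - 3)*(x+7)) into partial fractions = 13/(5*(x + 7)) + 2/(5*(x - 3))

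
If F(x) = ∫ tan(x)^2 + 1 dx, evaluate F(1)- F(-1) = 2*tan(1)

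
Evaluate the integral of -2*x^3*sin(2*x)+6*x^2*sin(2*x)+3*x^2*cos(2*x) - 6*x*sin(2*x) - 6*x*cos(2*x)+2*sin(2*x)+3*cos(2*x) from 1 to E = (-1 + E)^3*cos(2*E)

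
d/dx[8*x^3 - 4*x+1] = 24*x^2 - 4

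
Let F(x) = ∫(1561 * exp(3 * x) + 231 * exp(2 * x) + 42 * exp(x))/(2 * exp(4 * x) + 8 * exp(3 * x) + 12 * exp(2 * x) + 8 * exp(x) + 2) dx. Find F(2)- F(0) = -2317/48 + 21*exp(2)/(1 + exp(2)) + 147*exp(4)/(4*(1 + exp(2))^2) + 686*exp(6)/(3*(1 + exp(2))^3)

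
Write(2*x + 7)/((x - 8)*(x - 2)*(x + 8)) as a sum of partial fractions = -9/(160*(x + 8)) - 11/(60*(x - 2)) + 23/(96*(x - 8))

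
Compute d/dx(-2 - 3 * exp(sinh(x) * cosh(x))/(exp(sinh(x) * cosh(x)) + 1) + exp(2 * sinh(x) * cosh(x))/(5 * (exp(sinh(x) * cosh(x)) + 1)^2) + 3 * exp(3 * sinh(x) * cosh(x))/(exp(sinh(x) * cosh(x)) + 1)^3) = -(-32*exp(3*sinh(2*x)/2) + 15*exp(sinh(2*x)/2) + 28*exp(sinh(2*x)))*cosh(2*x)/(5*(exp(sinh(2*x)/2) + 1)^4)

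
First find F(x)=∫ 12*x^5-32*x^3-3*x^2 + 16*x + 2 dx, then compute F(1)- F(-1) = 2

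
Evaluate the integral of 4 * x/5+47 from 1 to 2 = 241/5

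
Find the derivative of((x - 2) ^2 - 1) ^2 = 4*x^3 - 24*x^2 + 44*x - 24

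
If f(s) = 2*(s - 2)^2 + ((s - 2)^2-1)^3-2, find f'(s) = 6*s^5 - 60*s^4 + 228*s^3 - 408*s^2 + 346*s - 116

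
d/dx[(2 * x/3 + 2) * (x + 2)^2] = 2*x^2 + 28*x/3 + 32/3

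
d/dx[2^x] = 2^x*log(2)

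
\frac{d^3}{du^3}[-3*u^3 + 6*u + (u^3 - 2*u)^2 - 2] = 120*u^3 - 96*u - 18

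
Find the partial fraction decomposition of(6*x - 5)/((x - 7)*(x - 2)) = -7/(5*(x - 2)) + 37/(5*(x - 7))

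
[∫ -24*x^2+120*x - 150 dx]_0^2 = -124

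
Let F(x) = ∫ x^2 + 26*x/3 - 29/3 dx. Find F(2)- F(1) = 17/3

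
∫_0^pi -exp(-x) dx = -1 + exp(-pi)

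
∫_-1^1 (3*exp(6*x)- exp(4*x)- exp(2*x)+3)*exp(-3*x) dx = -4*exp(-1) + 4*E + (E - exp(-1))^3 - (-E + exp(-1))^3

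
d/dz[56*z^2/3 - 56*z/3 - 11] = 112*z/3 - 56/3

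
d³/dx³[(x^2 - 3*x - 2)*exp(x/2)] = x^2*exp(x/2)/8 + 9*x*exp(x/2)/8 + exp(x/2)/2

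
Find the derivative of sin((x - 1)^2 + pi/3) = 2*(x - 1)*cos(x^2 - 2*x + 1 + pi/3)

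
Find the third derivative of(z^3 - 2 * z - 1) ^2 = 120*z^3 - 96*z - 12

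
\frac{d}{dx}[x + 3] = 1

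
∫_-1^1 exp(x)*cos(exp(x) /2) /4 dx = -sin(exp(-1)/2)/2 + sin(E/2)/2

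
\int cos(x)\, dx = sin(x) + C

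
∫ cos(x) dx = sin(x) + C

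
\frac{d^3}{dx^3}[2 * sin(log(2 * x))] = 2*(3*sin(log(x) + log(2)) + cos(log(x) + log(2)))/x^3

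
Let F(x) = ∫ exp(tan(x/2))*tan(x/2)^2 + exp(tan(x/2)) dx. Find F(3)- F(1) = -2*exp(tan(1/2)) + 2*exp(tan(3/2))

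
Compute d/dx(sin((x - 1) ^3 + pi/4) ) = 3*x^2*cos(x^3 - 3*x^2 + 3*x - 1 + pi/4) - 6*x*cos(x^3 - 3*x^2 + 3*x - 1 + pi/4) + 3*cos(x^3 - 3*x^2 + 3*x - 1 + pi/4)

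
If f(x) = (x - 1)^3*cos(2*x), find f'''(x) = 8*x^3*sin(2*x) - 24*x^2*sin(2*x) - 36*x^2*cos(2*x) - 12*x*sin(2*x) + 72*x*cos(2*x) + 28*sin(2*x) - 30*cos(2*x)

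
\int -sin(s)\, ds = cos(s) + C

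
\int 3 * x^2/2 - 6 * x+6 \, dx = x^3/2 - 3*x^2 + 6*x + C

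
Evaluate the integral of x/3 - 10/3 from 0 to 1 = -19/6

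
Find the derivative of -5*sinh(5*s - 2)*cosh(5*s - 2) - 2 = -25*cosh(10*s - 4)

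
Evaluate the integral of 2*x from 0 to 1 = 1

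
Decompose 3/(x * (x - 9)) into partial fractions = 1/(3*(x - 9)) - 1/(3*x)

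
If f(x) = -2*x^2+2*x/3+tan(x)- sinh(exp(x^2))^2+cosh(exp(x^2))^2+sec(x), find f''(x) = 2*tan(x)^3 + 2*tan(x)^2*sec(x) + 2*tan(x) + sec(x) - 4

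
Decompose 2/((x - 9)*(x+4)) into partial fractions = -2/(13*(x + 4)) + 2/(13*(x - 9))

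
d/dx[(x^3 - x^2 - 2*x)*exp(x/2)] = x^3*exp(x/2)/2 + 5*x^2*exp(x/2)/2 - 3*x*exp(x/2) - 2*exp(x/2)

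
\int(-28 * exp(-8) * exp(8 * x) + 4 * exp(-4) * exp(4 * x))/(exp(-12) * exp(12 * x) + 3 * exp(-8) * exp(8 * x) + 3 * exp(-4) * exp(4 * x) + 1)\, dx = (7*exp(4*x - 4) + 3)/(2*exp(4*x - 4) + exp(8*x - 8) + 1) + C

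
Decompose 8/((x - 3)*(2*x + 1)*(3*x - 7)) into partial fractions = -36/(17*(3*x - 7)) + 32/(119*(2*x + 1)) + 4/(7*(x - 3))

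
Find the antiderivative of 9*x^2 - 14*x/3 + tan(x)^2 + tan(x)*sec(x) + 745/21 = 3*x^3 - 7*x^2/3 + 724*x/21 + tan(x) + sec(x) + C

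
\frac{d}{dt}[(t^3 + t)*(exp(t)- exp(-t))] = (t^3*exp(2*t) + t^3 + 3*t^2*exp(2*t) - 3*t^2 + t*exp(2*t) + t + exp(2*t) - 1)*exp(-t)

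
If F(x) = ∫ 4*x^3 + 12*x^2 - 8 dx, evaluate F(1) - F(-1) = -8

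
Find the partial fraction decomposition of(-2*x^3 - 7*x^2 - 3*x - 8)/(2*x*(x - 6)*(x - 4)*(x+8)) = -37/(168*(x + 8)) + 65/(48*(x - 4)) - 355/(168*(x - 6)) - 1/(48*x)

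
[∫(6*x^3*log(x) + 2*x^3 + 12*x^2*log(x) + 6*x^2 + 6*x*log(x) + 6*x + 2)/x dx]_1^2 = 54*log(2)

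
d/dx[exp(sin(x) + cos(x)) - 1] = sqrt(2)*exp(sin(x))*exp(cos(x))*cos(x + pi/4)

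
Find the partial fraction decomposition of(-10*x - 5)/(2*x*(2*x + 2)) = -5/(4*(x + 1)) - 5/(4*x)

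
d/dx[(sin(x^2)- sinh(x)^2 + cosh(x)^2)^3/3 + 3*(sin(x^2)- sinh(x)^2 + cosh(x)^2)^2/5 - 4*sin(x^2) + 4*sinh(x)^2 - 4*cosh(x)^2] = -2*x*(-16*sin(x^2)/5 + cos(x^2)^2 + 4/5)*cos(x^2)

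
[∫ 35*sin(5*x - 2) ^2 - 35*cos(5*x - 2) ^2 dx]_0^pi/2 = -7*sin(4)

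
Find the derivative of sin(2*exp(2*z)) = 4*exp(2*z)*cos(2*exp(2*z))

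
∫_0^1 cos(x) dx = sin(1)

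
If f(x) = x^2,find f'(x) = 2*x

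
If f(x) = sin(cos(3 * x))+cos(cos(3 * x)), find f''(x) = -9*sqrt(2)*(sin(3*x)^2*sin(cos(3*x) + pi/4) + cos(3*x)*cos(cos(3*x) + pi/4))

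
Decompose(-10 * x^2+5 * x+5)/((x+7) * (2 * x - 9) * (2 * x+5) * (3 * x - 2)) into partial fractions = -105/(10051*(3*x - 2)) - 20/(171*(2*x + 5)) - 50/(529*(2*x - 9)) + 520/(4761*(x + 7))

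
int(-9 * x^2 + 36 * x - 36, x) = -3*x^3 + 18*x^2 - 36*x + C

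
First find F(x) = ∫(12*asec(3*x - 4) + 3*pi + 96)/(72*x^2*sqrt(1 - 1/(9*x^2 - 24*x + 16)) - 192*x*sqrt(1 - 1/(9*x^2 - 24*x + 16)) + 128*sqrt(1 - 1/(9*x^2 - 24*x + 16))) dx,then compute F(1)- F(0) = -4*asec(-4) - (pi/4 + asec(-4))^2/4 + 25*pi^2/64 + 4*pi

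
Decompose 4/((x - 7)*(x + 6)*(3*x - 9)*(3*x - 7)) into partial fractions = 9/(175*(3*x - 7)) - 4/(8775*(x + 6)) - 1/(54*(x - 3)) + 1/(546*(x - 7))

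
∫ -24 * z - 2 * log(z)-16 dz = 2*z*(-6*z - log(z) - 7) + C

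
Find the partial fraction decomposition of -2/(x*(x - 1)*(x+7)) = -1/(28*(x + 7)) - 1/(4*(x - 1)) + 2/(7*x)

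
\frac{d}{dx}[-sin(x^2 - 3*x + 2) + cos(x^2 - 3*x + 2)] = -2*x*sin(x^2 - 3*x + 2) - 2*x*cos(x^2 - 3*x + 2) + 3*sin(x^2 - 3*x + 2) + 3*cos(x^2 - 3*x + 2)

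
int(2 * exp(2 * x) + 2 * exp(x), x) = (exp(x) + 1)^2 + C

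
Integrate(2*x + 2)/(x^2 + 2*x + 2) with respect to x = log((x + 1)^2 + 1) + C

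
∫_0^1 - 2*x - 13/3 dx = -16/3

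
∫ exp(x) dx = exp(x) + C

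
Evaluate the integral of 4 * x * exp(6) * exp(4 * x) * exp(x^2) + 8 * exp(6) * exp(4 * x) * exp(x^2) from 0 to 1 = -2*exp(6) + 2*exp(11)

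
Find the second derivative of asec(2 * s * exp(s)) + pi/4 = (-4*s^4*exp(2*s) - 8*s^3*exp(2*s) - 8*s^2*exp(2*s) + 1)/(8*s^5*sqrt(1 - exp(-2*s)/(4*s^2))*exp(3*s) - 2*s^3*sqrt(1 - exp(-2*s)/(4*s^2))*exp(s))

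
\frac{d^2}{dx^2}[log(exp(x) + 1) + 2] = exp(x)/(exp(2*x) + 2*exp(x) + 1)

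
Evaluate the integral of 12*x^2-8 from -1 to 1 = -8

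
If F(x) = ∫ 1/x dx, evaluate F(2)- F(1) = log(2)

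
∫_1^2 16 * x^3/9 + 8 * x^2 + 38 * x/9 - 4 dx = 83/3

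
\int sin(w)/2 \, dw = -cos(w)/2 + C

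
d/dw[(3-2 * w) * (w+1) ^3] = -8*w^3 - 9*w^2 + 6*w + 7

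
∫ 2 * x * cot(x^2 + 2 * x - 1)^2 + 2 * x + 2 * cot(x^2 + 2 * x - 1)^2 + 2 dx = -cot(x^2 + 2*x - 1) + C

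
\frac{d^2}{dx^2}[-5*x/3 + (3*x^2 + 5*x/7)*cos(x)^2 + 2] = -6*x^2*cos(2*x) - 12*x*sin(2*x) - 10*x*cos(2*x)/7 - 10*sin(2*x)/7 + 3*cos(2*x) + 3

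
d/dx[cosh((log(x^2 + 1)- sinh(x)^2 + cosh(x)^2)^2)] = 4*x*(log(x^2 + 1) + 1)*sinh(log(x^2 + 1)^2 + 2*log(x^2 + 1) + 1)/(x^2 + 1)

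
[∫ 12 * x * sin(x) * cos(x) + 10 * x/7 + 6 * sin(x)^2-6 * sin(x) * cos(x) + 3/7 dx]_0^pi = 3*pi/7 + 5*pi^2/7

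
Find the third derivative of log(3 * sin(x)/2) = 2*cos(x)/sin(x)^3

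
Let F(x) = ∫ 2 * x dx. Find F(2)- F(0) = 4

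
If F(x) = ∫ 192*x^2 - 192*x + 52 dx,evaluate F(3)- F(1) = 1000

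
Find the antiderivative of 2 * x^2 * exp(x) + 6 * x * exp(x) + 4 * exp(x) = 2*(x^2 + x + 1)*exp(x) + C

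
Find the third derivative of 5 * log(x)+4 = 10/x^3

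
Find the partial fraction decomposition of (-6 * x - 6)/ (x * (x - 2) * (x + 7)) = 4/(7*(x + 7)) - 1/(x - 2) + 3/(7*x)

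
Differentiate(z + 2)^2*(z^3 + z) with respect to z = 5*z^4 + 16*z^3 + 15*z^2 + 8*z + 4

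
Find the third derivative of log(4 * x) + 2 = 2/x^3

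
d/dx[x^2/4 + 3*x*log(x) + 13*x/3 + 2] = x/2 + 3*log(x) + 22/3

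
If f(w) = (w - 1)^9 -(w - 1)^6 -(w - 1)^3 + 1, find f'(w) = 9*w^8 - 72*w^7 + 252*w^6 - 510*w^5 + 660*w^4 - 564*w^3 + 309*w^2 - 96*w + 12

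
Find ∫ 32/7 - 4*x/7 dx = -2*x^2/7 + 32*x/7 + C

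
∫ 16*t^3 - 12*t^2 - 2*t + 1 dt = 4*t^4 - 4*t^3 - t^2 + t + C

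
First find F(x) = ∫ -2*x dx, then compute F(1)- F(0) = -1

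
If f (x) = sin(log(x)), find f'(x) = cos(log(x))/x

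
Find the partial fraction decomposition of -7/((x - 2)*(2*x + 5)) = 14/(9*(2*x + 5)) - 7/(9*(x - 2))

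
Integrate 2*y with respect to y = y^2 + C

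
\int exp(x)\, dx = exp(x) + C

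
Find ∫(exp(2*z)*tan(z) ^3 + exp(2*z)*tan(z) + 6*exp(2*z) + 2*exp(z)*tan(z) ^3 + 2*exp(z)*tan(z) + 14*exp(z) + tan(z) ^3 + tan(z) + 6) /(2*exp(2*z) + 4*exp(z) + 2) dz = ((exp(z) + 1)*(12*z + tan(z)^2 + 20)/4 + exp(z))/(exp(z) + 1) + C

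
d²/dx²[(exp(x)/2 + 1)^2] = exp(2*x) + exp(x)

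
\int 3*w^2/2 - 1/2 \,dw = w^3/2 - w/2 + C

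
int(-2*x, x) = -x^2 + C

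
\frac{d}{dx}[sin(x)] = cos(x)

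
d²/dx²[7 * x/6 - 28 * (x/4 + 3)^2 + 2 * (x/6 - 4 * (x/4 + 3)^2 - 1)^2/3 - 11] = x^2/2 + 35*x/3 + 3593/54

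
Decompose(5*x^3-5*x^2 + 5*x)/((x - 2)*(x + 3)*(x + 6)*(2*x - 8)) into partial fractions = 43/(16*(x + 6)) - 13/(14*(x + 3)) - 3/(16*(x - 2)) + 13/(14*(x - 4))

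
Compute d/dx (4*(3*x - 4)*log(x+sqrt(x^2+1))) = (12*x^2*log(x + sqrt(x^2 + 1)) + 12*x^2 + 12*x*sqrt(x^2 + 1)*log(x + sqrt(x^2 + 1)) + 12*x*sqrt(x^2 + 1) - 16*x - 16*sqrt(x^2 + 1) + 12*log(x + sqrt(x^2 + 1)))/(x^2 + x*sqrt(x^2 + 1) + 1)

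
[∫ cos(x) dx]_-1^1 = 2*sin(1)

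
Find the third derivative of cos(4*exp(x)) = 64*exp(3*x)*sin(4*exp(x)) - 48*exp(2*x)*cos(4*exp(x)) - 4*exp(x)*sin(4*exp(x))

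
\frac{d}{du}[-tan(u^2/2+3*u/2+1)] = -u*tan(u^2/2 + 3*u/2 + 1)^2 - u - 3*tan(u^2/2 + 3*u/2 + 1)^2/2 - 3/2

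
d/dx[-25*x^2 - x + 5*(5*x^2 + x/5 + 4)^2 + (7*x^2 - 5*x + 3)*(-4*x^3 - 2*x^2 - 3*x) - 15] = -140*x^4 + 524*x^3 - 39*x^2 + 1842*x/5 - 2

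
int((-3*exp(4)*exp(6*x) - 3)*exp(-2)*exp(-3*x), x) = -2*sinh(3*x + 2) + C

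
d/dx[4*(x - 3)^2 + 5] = 8*x - 24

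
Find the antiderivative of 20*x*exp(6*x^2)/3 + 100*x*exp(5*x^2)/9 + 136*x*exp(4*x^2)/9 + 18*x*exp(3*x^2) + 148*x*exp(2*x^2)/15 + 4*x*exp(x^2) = ((5*exp(2*x^2) + 5*exp(x^2) + 6)^2*exp(x^2) + 75*exp(2*x^2) + 75*exp(x^2) + 90)*exp(x^2)/45 + C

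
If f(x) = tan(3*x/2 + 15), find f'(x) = 3*tan(3*x/2 + 15)^2/2 + 3/2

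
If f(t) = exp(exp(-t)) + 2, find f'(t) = -exp(-t + exp(-t))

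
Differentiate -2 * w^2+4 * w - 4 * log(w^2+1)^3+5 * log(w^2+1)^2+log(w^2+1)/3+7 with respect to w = (-12*w^3 + 12*w^2 - 72*w*log(w^2 + 1)^2 + 60*w*log(w^2 + 1) - 10*w + 12)/(3*w^2 + 3)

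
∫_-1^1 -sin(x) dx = 0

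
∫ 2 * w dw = w^2 + C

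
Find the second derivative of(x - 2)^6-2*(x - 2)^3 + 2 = 30*x^4 - 240*x^3 + 720*x^2 - 972*x + 504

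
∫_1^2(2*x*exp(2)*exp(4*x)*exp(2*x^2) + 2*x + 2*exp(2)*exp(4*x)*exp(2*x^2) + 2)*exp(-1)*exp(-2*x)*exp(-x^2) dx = -exp(4) - exp(-9) + exp(-4) + exp(9)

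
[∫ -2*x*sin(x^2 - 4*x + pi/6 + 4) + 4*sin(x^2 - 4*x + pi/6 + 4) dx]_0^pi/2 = -cos(pi/6 + 4) + cos(pi/6 + pi^2/4 + 4)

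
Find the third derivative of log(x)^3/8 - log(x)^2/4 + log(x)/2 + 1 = (3*log(x)^2 - 13*log(x) + 13)/(4*x^3)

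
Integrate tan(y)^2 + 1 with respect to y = tan(y) + C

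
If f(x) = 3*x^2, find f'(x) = 6*x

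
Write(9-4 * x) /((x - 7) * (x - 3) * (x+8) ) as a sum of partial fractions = 41/(165*(x + 8)) + 3/(44*(x - 3)) - 19/(60*(x - 7))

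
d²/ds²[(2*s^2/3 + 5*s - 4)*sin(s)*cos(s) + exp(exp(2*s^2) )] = 16*s^2*exp(4*s^2)*exp(exp(2*s^2)) + 16*s^2*exp(2*s^2)*exp(exp(2*s^2)) - 4*s^2*sin(2*s)/3 - 10*s*sin(2*s) + 8*s*cos(2*s)/3 + 4*exp(2*s^2)*exp(exp(2*s^2)) + 26*sin(2*s)/3 + 10*cos(2*s)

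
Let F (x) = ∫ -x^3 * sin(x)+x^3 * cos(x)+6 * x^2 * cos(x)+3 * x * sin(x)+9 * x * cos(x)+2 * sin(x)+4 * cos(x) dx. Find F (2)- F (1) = 27*cos(2) - 8*sin(1) - 8*cos(1) + 27*sin(2)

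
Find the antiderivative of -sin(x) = cos(x) + C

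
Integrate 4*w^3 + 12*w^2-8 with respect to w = w^4 + 4*w^3 - 8*w + C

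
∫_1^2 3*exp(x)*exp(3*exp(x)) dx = -exp(3*E) + exp(3*exp(2))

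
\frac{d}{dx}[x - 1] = 1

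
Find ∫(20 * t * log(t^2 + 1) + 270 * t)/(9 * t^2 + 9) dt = 5*(log(t^2 + 1) + 27)*log(t^2 + 1)/9 + C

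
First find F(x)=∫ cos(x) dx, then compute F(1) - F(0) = sin(1)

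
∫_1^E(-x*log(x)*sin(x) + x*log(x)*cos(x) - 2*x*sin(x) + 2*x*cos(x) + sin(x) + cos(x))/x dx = 3*cos(E) - 2*sin(1) - 2*cos(1) + 3*sin(E)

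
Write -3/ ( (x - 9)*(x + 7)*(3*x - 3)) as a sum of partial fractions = -1/(128*(x + 7)) + 1/(64*(x - 1)) - 1/(128*(x - 9))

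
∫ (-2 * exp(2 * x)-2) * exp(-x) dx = -4*sinh(x) + C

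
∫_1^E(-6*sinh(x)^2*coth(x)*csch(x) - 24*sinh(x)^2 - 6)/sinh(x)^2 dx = -24*E - 6/tanh(1) - 6/sinh(1) + 6/sinh(E) + 6/tanh(E) + 24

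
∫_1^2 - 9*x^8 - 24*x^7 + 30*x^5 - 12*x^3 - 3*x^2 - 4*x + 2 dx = -1017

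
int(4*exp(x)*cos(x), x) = 2*sqrt(2)*exp(x)*sin(x + pi/4) + C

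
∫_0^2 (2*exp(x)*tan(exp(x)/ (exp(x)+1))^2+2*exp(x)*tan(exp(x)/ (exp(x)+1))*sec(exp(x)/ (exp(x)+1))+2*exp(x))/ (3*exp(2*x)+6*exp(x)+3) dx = -2*sec(1/2)/3 - 2*tan(1/2)/3 + 2*tan(exp(2)/(1 + exp(2)))/3 + 2*sec(exp(2)/(1 + exp(2)))/3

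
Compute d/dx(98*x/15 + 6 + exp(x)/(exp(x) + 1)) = (98*exp(2*x) + 211*exp(x) + 98)/(15*exp(2*x) + 30*exp(x) + 15)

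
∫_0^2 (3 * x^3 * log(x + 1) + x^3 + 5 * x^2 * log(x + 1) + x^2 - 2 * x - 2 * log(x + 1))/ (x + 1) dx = 8*log(3)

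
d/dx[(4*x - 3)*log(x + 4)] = (4*x*log(x + 4) + 4*x + 16*log(x + 4) - 3)/(x + 4)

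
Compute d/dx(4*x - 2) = 4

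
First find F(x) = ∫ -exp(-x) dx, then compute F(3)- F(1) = -exp(-1) + exp(-3)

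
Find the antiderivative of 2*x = x^2 + C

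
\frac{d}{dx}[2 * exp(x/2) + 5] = exp(x/2)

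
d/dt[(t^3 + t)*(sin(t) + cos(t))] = sqrt(2)*(t^3*cos(t + pi/4) + 3*t^2*sin(t + pi/4) + t*cos(t + pi/4) + sin(t + pi/4))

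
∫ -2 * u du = -u^2 + C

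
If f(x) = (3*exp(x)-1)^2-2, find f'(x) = 18*exp(2*x) - 6*exp(x)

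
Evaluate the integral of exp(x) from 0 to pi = -1 + exp(pi)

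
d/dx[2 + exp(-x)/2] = -exp(-x)/2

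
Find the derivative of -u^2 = -2*u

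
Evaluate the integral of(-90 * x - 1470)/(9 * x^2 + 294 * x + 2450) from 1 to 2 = -5*log(3074) + 5*log(2753)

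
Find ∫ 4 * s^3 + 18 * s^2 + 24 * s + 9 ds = s^4 + 6*s^3 + 12*s^2 + 9*s + C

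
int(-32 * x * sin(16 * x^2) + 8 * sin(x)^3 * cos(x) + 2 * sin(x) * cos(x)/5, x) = 2*sin(x)^4 + sin(x)^2/5 + cos(16*x^2) + C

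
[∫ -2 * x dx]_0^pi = -pi^2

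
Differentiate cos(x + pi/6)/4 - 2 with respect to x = -sin(x + pi/6)/4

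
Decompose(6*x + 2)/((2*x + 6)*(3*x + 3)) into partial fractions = 4/(3*(x + 3)) - 1/(3*(x + 1))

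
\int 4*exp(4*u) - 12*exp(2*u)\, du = (exp(2*u) - 3)^2 + C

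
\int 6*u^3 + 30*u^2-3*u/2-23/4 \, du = 3*u^4/2 + 10*u^3 - 3*u^2/4 - 23*u/4 + C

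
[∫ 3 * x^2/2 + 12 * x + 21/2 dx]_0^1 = 17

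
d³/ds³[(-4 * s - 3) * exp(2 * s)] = -32*s*exp(2*s) - 72*exp(2*s)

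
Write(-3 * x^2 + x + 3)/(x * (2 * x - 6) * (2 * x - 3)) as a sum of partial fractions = 1/(2*(2*x - 3)) - 7/(6*(x - 3)) + 1/(6*x)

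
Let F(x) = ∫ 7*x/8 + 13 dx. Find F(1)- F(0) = 215/16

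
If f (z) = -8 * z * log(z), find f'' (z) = -8/z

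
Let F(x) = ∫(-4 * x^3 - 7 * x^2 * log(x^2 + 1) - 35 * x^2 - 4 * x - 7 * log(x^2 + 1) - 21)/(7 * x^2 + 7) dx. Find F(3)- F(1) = -58/7 - 3*log(10) + log(2)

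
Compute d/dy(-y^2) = -2*y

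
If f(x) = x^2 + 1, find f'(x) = 2*x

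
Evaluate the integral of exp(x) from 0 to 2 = -1 + exp(2)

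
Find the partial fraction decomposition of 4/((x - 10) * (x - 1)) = -4/(9*(x - 1)) + 4/(9*(x - 10))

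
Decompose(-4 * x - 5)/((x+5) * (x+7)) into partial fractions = -23/(2*(x + 7)) + 15/(2*(x + 5))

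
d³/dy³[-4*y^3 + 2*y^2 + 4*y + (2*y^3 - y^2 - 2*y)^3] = 4032*y^6 - 4032*y^5 - 3780*y^4 + 2760*y^3 + 1080*y^2 - 288*y - 72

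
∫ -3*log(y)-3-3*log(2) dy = -3*y*log(2*y) + C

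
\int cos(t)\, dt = sin(t) + C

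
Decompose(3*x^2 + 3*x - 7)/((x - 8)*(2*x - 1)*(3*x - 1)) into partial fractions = -51/(23*(3*x - 1)) + 19/(15*(2*x - 1)) + 209/(345*(x - 8))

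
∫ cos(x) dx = sin(x) + C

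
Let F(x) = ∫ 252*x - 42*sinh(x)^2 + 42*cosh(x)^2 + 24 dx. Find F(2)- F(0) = 636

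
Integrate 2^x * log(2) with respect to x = 2^x + C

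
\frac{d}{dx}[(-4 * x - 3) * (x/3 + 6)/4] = -2*x/3 - 25/4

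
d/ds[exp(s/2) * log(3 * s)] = (s*exp(s/2)*log(s) + s*exp(s/2)*log(3) + 2*exp(s/2))/(2*s)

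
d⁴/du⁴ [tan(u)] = 24*tan(u)^5 + 40*tan(u)^3 + 16*tan(u)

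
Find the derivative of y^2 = 2*y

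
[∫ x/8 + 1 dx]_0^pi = -4 + (pi/4 + 2)^2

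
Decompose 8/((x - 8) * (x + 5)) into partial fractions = -8/(13*(x + 5)) + 8/(13*(x - 8))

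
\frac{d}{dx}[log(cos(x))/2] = -tan(x)/2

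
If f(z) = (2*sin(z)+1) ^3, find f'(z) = 6*(2*sin(z) + 1)^2*cos(z)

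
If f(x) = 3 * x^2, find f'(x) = 6*x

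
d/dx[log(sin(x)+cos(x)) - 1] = 1/tan(x + pi/4)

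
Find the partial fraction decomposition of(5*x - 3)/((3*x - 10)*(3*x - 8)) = -31/(6*(3*x - 8)) + 41/(6*(3*x - 10))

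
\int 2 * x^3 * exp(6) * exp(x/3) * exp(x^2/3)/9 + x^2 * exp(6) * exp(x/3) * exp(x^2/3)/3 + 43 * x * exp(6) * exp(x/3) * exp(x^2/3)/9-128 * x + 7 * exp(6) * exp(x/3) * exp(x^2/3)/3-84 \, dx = 12*x - 4*(4*x + 3)^2 + (x^2 + x + 18)*exp(x^2/3 + x/3 + 6)/3 + C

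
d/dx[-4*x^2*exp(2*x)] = -8*x^2*exp(2*x) - 8*x*exp(2*x)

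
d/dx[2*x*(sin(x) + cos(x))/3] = 2*sqrt(2)*(x*cos(x + pi/4) + sin(x + pi/4))/3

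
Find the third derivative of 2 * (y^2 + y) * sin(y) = -2*y^2*cos(y) - 12*y*sin(y) - 2*y*cos(y) - 6*sin(y) + 12*cos(y)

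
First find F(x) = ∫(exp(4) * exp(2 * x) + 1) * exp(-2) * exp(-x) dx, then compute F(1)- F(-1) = -E - exp(-3) + exp(-1) + exp(3)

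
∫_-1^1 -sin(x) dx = 0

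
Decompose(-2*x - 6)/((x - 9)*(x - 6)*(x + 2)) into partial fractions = -1/(44*(x + 2)) + 3/(4*(x - 6)) - 8/(11*(x - 9))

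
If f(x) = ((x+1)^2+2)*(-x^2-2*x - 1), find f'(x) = -4*x^3 - 12*x^2 - 16*x - 8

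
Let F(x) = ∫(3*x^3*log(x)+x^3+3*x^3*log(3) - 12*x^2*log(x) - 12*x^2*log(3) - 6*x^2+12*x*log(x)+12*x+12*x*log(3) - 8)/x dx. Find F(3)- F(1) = 3*log(3)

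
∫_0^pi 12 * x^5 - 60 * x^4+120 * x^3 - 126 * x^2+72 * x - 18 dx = -2*(-1 + pi)^3 - 4 + 2*(-1 + pi)^6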